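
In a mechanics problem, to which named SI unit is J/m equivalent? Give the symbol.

J = N·m (work = force × distance),
    = kg·m²·s⁻².
Combining: m⁻¹·J = m⁻¹ · (kg·m²·s⁻²) = kg·m·s⁻².
kg·m·s⁻² is the base-SI form of the newton.

N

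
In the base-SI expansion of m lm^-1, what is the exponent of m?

1

lm = cd.
So lm⁻¹ = cd⁻¹.
Combining: m·lm⁻¹ = m · cd⁻¹ = m·cd⁻¹.
The exponent of m is 1.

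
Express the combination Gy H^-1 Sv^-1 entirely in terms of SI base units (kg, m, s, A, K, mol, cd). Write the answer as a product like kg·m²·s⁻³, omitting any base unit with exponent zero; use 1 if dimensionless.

kg⁻¹·m⁻²·s²·A²

Gy = J/kg (absorbed dose = energy per mass),
    = m²·s⁻².
H = Wb/A (inductance = flux per current),
    = kg·m²·s⁻²·A⁻².
So H⁻¹ = kg⁻¹·m⁻²·s²·A².
Sv = J/kg (equivalent dose = energy per mass),
    = m²·s⁻².
So Sv⁻¹ = m⁻²·s².
Combining: Gy·H⁻¹·Sv⁻¹ = (m²·s⁻²) · (kg⁻¹·m⁻²·s²·A²) · (m⁻²·s²) = kg⁻¹·m⁻²·s²·A².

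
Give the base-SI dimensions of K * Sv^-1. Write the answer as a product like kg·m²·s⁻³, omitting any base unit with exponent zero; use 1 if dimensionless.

m⁻²·s²·K

Sv = m²·s⁻².
So Sv⁻¹ = m⁻²·s².
Combining: K·Sv⁻¹ = K · (m⁻²·s²) = m⁻²·s²·K.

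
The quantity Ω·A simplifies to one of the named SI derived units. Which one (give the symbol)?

Ω = kg·m²·s⁻³·A⁻².
Combining: Ω·A = (kg·m²·s⁻³·A⁻²) · A = kg·m²·s⁻³·A⁻¹.
kg·m²·s⁻³·A⁻¹ is the base-SI form of the volt.

V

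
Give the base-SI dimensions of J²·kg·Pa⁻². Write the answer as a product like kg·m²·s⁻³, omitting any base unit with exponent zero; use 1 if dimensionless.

kg·m⁶

J = N·m (work = force × distance),
    = kg·m²·s⁻².
So J² = kg²·m⁴·s⁻⁴.
Pa = N/m² (pressure = force per area),
    = kg·m⁻¹·s⁻².
So Pa⁻² = kg⁻²·m²·s⁴.
Combining: J²·kg·Pa⁻² = (kg²·m⁴·s⁻⁴) · kg · (kg⁻²·m²·s⁴) = kg·m⁶.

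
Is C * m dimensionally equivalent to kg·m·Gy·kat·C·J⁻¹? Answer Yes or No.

Left side:
  C = s·A.
  Combining: C·m = (s·A) · m = m·s·A.
Right side:
  Gy = m²·s⁻².
  kat = s⁻¹·mol.
  C = s·A.
  J = kg·m²·s⁻².
  So J⁻¹ = kg⁻¹·m⁻²·s².
  Combining: kg·m·Gy·kat·C·J⁻¹ = kg · m · (m²·s⁻²) · (s⁻¹·mol) · (s·A) · (kg⁻¹·m⁻²·s²) = m·A·mol.
Left is m·s·A; right is m·A·mol — different.

No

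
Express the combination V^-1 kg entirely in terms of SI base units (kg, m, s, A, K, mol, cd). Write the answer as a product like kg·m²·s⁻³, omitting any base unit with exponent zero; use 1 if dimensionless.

m⁻²·s³·A

V = W/A (potential = power per current),
    = kg·m²·s⁻³·A⁻¹.
So V⁻¹ = kg⁻¹·m⁻²·s³·A.
Combining: V⁻¹·kg = (kg⁻¹·m⁻²·s³·A) · kg = m⁻²·s³·A.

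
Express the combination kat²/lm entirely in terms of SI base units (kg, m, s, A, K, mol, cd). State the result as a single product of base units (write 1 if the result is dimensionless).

lm = cd.
So lm⁻¹ = cd⁻¹.
kat = s⁻¹·mol.
So kat² = s⁻²·mol².
Combining: lm⁻¹·kat² = cd⁻¹ · (s⁻²·mol²) = s⁻²·mol²·cd⁻¹.

s⁻²·mol²·cd⁻¹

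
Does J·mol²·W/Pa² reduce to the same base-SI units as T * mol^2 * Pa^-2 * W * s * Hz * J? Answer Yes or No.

Left side:
  J = kg·m²·s⁻².
  Pa = kg·m⁻¹·s⁻².
  So Pa⁻² = kg⁻²·m²·s⁴.
  W = kg·m²·s⁻³.
  Combining: J·Pa⁻²·mol²·W = (kg·m²·s⁻²) · (kg⁻²·m²·s⁴) · mol² · (kg·m²·s⁻³) = m⁶·s⁻¹·mol².
Right side:
  T = kg·s⁻²·A⁻¹.
  Pa = kg·m⁻¹·s⁻².
  So Pa⁻² = kg⁻²·m²·s⁴.
  W = kg·m²·s⁻³.
  Hz = s⁻¹.
  J = kg·m²·s⁻².
  Combining: T·mol²·Pa⁻²·W·s·Hz·J = (kg·s⁻²·A⁻¹) · mol² · (kg⁻²·m²·s⁴) · (kg·m²·s⁻³) · s · s⁻¹ · (kg·m²·s⁻²) = kg·m⁶·s⁻³·A⁻¹·mol².
Left is m⁶·s⁻¹·mol²; right is kg·m⁶·s⁻³·A⁻¹·mol² — different.

No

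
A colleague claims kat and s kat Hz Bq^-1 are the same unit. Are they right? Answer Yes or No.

Left side:
  kat = mol/s = s⁻¹·mol (catalytic activity).
Right side:
  kat = mol/s = s⁻¹·mol (catalytic activity).
  Hz = 1/s = s⁻¹ (frequency is cycles per second).
  Bq = 1/s = s⁻¹ (activity is decays per second).
  So Bq⁻¹ = s.
  Combining: s·kat·Hz·Bq⁻¹ = s · (s⁻¹·mol) · s⁻¹ · s = mol.
Left is s⁻¹·mol; right is mol — different.

No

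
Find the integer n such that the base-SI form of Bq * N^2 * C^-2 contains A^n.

Bq = s⁻¹.
N = kg·m·s⁻².
So N² = kg²·m²·s⁻⁴.
C = s·A.
So C⁻² = s⁻²·A⁻².
Combining: Bq·N²·C⁻² = s⁻¹ · (kg²·m²·s⁻⁴) · (s⁻²·A⁻²) = kg²·m²·s⁻⁷·A⁻².
The exponent of A is -2.

-2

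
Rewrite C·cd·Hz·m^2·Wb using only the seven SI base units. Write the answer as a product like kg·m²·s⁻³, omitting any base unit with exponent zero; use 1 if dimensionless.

kg·m⁴·s⁻²·cd

C = s·A.
Hz = s⁻¹.
Wb = kg·m²·s⁻²·A⁻¹.
Combining: C·cd·Hz·m²·Wb = (s·A) · cd · s⁻¹ · m² · (kg·m²·s⁻²·A⁻¹) = kg·m⁴·s⁻²·cd.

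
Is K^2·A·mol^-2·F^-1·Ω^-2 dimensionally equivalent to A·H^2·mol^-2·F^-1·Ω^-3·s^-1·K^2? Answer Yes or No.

Left side:
  F = C/V (capacitance = charge per voltage),
      = A·s/(kg·m²·s⁻³·A⁻¹) (substituting C and V),
      = kg⁻¹·m⁻²·s⁴·A².
  So F⁻¹ = kg·m²·s⁻⁴·A⁻².
  Ω = V/A (resistance = voltage per current),
      = kg·m²·s⁻³·A⁻².
  So Ω⁻² = kg⁻²·m⁻⁴·s⁶·A⁴.
  Combining: K²·A·mol⁻²·F⁻¹·Ω⁻² = K² · A · mol⁻² · (kg·m²·s⁻⁴·A⁻²) · (kg⁻²·m⁻⁴·s⁶·A⁴) = kg⁻¹·m⁻²·s²·A³·K²·mol⁻².
Right side:
  H = Wb/A (inductance = flux per current),
      = kg·m²·s⁻²·A⁻².
  So H² = kg²·m⁴·s⁻⁴·A⁻⁴.
  F = C/V (capacitance = charge per voltage),
      = A·s/(kg·m²·s⁻³·A⁻¹) (substituting C and V),
      = kg⁻¹·m⁻²·s⁴·A².
  So F⁻¹ = kg·m²·s⁻⁴·A⁻².
  Ω = V/A (resistance = voltage per current),
      = kg·m²·s⁻³·A⁻².
  So Ω⁻³ = kg⁻³·m⁻⁶·s⁹·A⁶.
  Combining: A·H²·mol⁻²·F⁻¹·Ω⁻³·s⁻¹·K² = A · (kg²·m⁴·s⁻⁴·A⁻⁴) · mol⁻² · (kg·m²·s⁻⁴·A⁻²) · (kg⁻³·m⁻⁶·s⁹·A⁶) · s⁻¹ · K² = A·K²·mol⁻².
Left is kg⁻¹·m⁻²·s²·A³·K²·mol⁻²; right is A·K²·mol⁻² — different.

No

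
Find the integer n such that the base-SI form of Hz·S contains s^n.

2

Hz = s⁻¹.
S = kg⁻¹·m⁻²·s³·A².
Combining: Hz·S = s⁻¹ · (kg⁻¹·m⁻²·s³·A²) = kg⁻¹·m⁻²·s²·A².
The exponent of s is 2.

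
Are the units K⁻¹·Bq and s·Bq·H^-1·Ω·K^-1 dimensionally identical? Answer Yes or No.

Yes

Left side:
  Bq = 1/s = s⁻¹ (activity is decays per second).
  Combining: K⁻¹·Bq = K⁻¹ · s⁻¹ = s⁻¹·K⁻¹.
Right side:
  Bq = 1/s = s⁻¹ (activity is decays per second).
  H = Wb/A (inductance = flux per current),
      = kg·m²·s⁻²·A⁻².
  So H⁻¹ = kg⁻¹·m⁻²·s²·A².
  Ω = V/A (resistance = voltage per current),
      = kg·m²·s⁻³·A⁻².
  Combining: s·Bq·H⁻¹·Ω·K⁻¹ = s · s⁻¹ · (kg⁻¹·m⁻²·s²·A²) · (kg·m²·s⁻³·A⁻²) · K⁻¹ = s⁻¹·K⁻¹.
Both reduce to s⁻¹·K⁻¹.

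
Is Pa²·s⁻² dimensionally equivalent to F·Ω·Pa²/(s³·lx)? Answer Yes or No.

No

Left side:
  Pa = kg·m⁻¹·s⁻².
  So Pa² = kg²·m⁻²·s⁻⁴.
  Combining: Pa²·s⁻² = (kg²·m⁻²·s⁻⁴) · s⁻² = kg²·m⁻²·s⁻⁶.
Right side:
  F = C/V (capacitance = charge per voltage),
      = A·s/(kg·m²·s⁻³·A⁻¹) (substituting C and V),
      = kg⁻¹·m⁻²·s⁴·A².
  Ω = V/A (resistance = voltage per current),
      = kg·m²·s⁻³·A⁻².
  lx = lm/m² (illuminance = luminous flux per area),
      = m⁻²·cd.
  So lx⁻¹ = m²·cd⁻¹.
  Pa = N/m² (pressure = force per area),
      = kg·m⁻¹·s⁻².
  So Pa² = kg²·m⁻²·s⁻⁴.
  Combining: F·s⁻³·Ω·lx⁻¹·Pa² = (kg⁻¹·m⁻²·s⁴·A²) · s⁻³ · (kg·m²·s⁻³·A⁻²) · (m²·cd⁻¹) · (kg²·m⁻²·s⁻⁴) = kg²·s⁻⁶·cd⁻¹.
Left is kg²·m⁻²·s⁻⁶; right is kg²·s⁻⁶·cd⁻¹ — different.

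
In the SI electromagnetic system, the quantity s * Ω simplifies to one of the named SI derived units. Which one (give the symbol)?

H

Ω = V/A (resistance = voltage per current),
    = kg·m²·s⁻³·A⁻².
Combining: s·Ω = s · (kg·m²·s⁻³·A⁻²) = kg·m²·s⁻²·A⁻².
kg·m²·s⁻²·A⁻² is the base-SI form of the henry.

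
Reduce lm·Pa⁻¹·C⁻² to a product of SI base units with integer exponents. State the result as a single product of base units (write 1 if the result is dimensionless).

kg⁻¹·m·A⁻²·cd

lm = cd·sr = cd (luminous flux; sr is dimensionless).
Pa = N/m² (pressure = force per area),
    = kg·m⁻¹·s⁻².
So Pa⁻¹ = kg⁻¹·m·s².
C = A·s = s·A (charge = current × time).
So C⁻² = s⁻²·A⁻².
Combining: lm·Pa⁻¹·C⁻² = cd · (kg⁻¹·m·s²) · (s⁻²·A⁻²) = kg⁻¹·m·A⁻²·cd.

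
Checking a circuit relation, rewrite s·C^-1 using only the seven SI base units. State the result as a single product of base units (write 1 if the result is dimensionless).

C = A·s = s·A (charge = current × time).
So C⁻¹ = s⁻¹·A⁻¹.
Combining: s·C⁻¹ = s · (s⁻¹·A⁻¹) = A⁻¹.

A⁻¹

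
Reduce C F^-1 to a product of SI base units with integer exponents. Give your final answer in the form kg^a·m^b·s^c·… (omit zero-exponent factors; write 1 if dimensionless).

kg·m²·s⁻³·A⁻¹

C = A·s = s·A (charge = current × time).
F = C/V (capacitance = charge per voltage),
    = A·s/(kg·m²·s⁻³·A⁻¹) (substituting C and V),
    = kg⁻¹·m⁻²·s⁴·A².
So F⁻¹ = kg·m²·s⁻⁴·A⁻².
Combining: C·F⁻¹ = (s·A) · (kg·m²·s⁻⁴·A⁻²) = kg·m²·s⁻³·A⁻¹.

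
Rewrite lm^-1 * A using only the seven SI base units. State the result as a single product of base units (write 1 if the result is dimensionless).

A·cd⁻¹

lm = cd.
So lm⁻¹ = cd⁻¹.
Combining: lm⁻¹·A = cd⁻¹ · A = A·cd⁻¹.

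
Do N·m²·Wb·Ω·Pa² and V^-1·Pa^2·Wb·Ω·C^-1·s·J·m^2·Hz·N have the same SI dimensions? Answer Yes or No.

Left side:
  N = kg·m/s² = kg·m·s⁻² (force = mass × acceleration).
  Wb = V·s (flux: a volt is a weber per second),
      = kg·m²·s⁻²·A⁻¹.
  Ω = V/A (resistance = voltage per current),
      = kg·m²·s⁻³·A⁻².
  Pa = N/m² (pressure = force per area),
      = kg·m⁻¹·s⁻².
  So Pa² = kg²·m⁻²·s⁻⁴.
  Combining: N·m²·Wb·Ω·Pa² = (kg·m·s⁻²) · m² · (kg·m²·s⁻²·A⁻¹) · (kg·m²·s⁻³·A⁻²) · (kg²·m⁻²·s⁻⁴) = kg⁵·m⁵·s⁻¹¹·A⁻³.
Right side:
  V = W/A (potential = power per current),
      = kg·m²·s⁻³·A⁻¹.
  So V⁻¹ = kg⁻¹·m⁻²·s³·A.
  Pa = N/m² (pressure = force per area),
      = kg·m⁻¹·s⁻².
  So Pa² = kg²·m⁻²·s⁻⁴.
  Wb = V·s (flux: a volt is a weber per second),
      = kg·m²·s⁻²·A⁻¹.
  Ω = V/A (resistance = voltage per current),
      = kg·m²·s⁻³·A⁻².
  C = A·s = s·A (charge = current × time).
  So C⁻¹ = s⁻¹·A⁻¹.
  J = N·m (work = force × distance),
      = kg·m²·s⁻².
  Hz = 1/s = s⁻¹ (frequency is cycles per second).
  N = kg·m/s² = kg·m·s⁻² (force = mass × acceleration).
  Combining: V⁻¹·Pa²·Wb·Ω·C⁻¹·s·J·m²·Hz·N = (kg⁻¹·m⁻²·s³·A) · (kg²·m⁻²·s⁻⁴) · (kg·m²·s⁻²·A⁻¹) · (kg·m²·s⁻³·A⁻²) · (s⁻¹·A⁻¹) · s · (kg·m²·s⁻²) · m² · s⁻¹ · (kg·m·s⁻²) = kg⁵·m⁵·s⁻¹¹·A⁻³.
Both reduce to kg⁵·m⁵·s⁻¹¹·A⁻³.

Yes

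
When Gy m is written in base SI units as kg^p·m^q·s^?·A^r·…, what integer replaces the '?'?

Gy = J/kg (absorbed dose = energy per mass),
    = m²·s⁻².
Combining: Gy·m = (m²·s⁻²) · m = m³·s⁻².
The exponent of s is -2.

-2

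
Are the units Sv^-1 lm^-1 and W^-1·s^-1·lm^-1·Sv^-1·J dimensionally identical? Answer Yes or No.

Yes

Left side:
  Sv = m²·s⁻².
  So Sv⁻¹ = m⁻²·s².
  lm = cd.
  So lm⁻¹ = cd⁻¹.
  Combining: Sv⁻¹·lm⁻¹ = (m⁻²·s²) · cd⁻¹ = m⁻²·s²·cd⁻¹.
Right side:
  W = J/s (power = energy per time),
      = kg·m²·s⁻³.
  So W⁻¹ = kg⁻¹·m⁻²·s³.
  lm = cd·sr = cd (luminous flux; sr is dimensionless).
  So lm⁻¹ = cd⁻¹.
  Sv = J/kg (equivalent dose = energy per mass),
      = m²·s⁻².
  So Sv⁻¹ = m⁻²·s².
  J = N·m (work = force × distance),
      = kg·m²·s⁻².
  Combining: W⁻¹·s⁻¹·lm⁻¹·Sv⁻¹·J = (kg⁻¹·m⁻²·s³) · s⁻¹ · cd⁻¹ · (m⁻²·s²) · (kg·m²·s⁻²) = m⁻²·s²·cd⁻¹.
Both reduce to m⁻²·s²·cd⁻¹.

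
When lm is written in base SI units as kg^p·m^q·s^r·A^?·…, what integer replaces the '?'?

lm = cd.
The exponent of A is 0.

0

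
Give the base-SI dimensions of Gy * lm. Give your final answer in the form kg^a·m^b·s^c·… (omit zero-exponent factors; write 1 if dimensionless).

m²·s⁻²·cd

Gy = J/kg (absorbed dose = energy per mass),
    = m²·s⁻².
lm = cd·sr = cd (luminous flux; sr is dimensionless).
Combining: Gy·lm = (m²·s⁻²) · cd = m²·s⁻²·cd.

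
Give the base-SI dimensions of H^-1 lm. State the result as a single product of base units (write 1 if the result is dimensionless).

kg⁻¹·m⁻²·s²·A²·cd

H = Wb/A (inductance = flux per current),
    = kg·m²·s⁻²·A⁻².
So H⁻¹ = kg⁻¹·m⁻²·s²·A².
lm = cd·sr = cd (luminous flux; sr is dimensionless).
Combining: H⁻¹·lm = (kg⁻¹·m⁻²·s²·A²) · cd = kg⁻¹·m⁻²·s²·A²·cd.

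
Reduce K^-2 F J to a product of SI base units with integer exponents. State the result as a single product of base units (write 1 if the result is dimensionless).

F = kg⁻¹·m⁻²·s⁴·A².
J = kg·m²·s⁻².
Combining: K⁻²·F·J = K⁻² · (kg⁻¹·m⁻²·s⁴·A²) · (kg·m²·s⁻²) = s²·A²·K⁻².

s²·A²·K⁻²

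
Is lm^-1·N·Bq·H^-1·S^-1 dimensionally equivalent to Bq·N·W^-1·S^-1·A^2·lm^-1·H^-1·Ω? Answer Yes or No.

Yes

Left side:
  lm = cd·sr = cd (luminous flux; sr is dimensionless).
  So lm⁻¹ = cd⁻¹.
  N = kg·m/s² = kg·m·s⁻² (force = mass × acceleration).
  Bq = 1/s = s⁻¹ (activity is decays per second).
  H = Wb/A (inductance = flux per current),
      = kg·m²·s⁻²·A⁻².
  So H⁻¹ = kg⁻¹·m⁻²·s²·A².
  S = 1/Ω (conductance is reciprocal resistance),
      = kg⁻¹·m⁻²·s³·A².
  So S⁻¹ = kg·m²·s⁻³·A⁻².
  Combining: lm⁻¹·N·Bq·H⁻¹·S⁻¹ = cd⁻¹ · (kg·m·s⁻²) · s⁻¹ · (kg⁻¹·m⁻²·s²·A²) · (kg·m²·s⁻³·A⁻²) = kg·m·s⁻⁴·cd⁻¹.
Right side:
  Bq = 1/s = s⁻¹ (activity is decays per second).
  N = kg·m/s² = kg·m·s⁻² (force = mass × acceleration).
  W = J/s (power = energy per time),
      = kg·m²·s⁻³.
  So W⁻¹ = kg⁻¹·m⁻²·s³.
  S = 1/Ω (conductance is reciprocal resistance),
      = kg⁻¹·m⁻²·s³·A².
  So S⁻¹ = kg·m²·s⁻³·A⁻².
  lm = cd·sr = cd (luminous flux; sr is dimensionless).
  So lm⁻¹ = cd⁻¹.
  H = Wb/A (inductance = flux per current),
      = kg·m²·s⁻²·A⁻².
  So H⁻¹ = kg⁻¹·m⁻²·s²·A².
  Ω = V/A (resistance = voltage per current),
      = kg·m²·s⁻³·A⁻².
  Combining: Bq·N·W⁻¹·S⁻¹·A²·lm⁻¹·H⁻¹·Ω = s⁻¹ · (kg·m·s⁻²) · (kg⁻¹·m⁻²·s³) · (kg·m²·s⁻³·A⁻²) · A² · cd⁻¹ · (kg⁻¹·m⁻²·s²·A²) · (kg·m²·s⁻³·A⁻²) = kg·m·s⁻⁴·cd⁻¹.
Both reduce to kg·m·s⁻⁴·cd⁻¹.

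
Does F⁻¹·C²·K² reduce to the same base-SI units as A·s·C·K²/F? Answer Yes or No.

Yes

Left side:
  F = C/V (capacitance = charge per voltage),
      = A·s/(kg·m²·s⁻³·A⁻¹) (substituting C and V),
      = kg⁻¹·m⁻²·s⁴·A².
  So F⁻¹ = kg·m²·s⁻⁴·A⁻².
  C = A·s = s·A (charge = current × time).
  So C² = s²·A².
  Combining: F⁻¹·C²·K² = (kg·m²·s⁻⁴·A⁻²) · (s²·A²) · K² = kg·m²·s⁻²·K².
Right side:
  C = s·A.
  F = kg⁻¹·m⁻²·s⁴·A².
  So F⁻¹ = kg·m²·s⁻⁴·A⁻².
  Combining: A·s·C·F⁻¹·K² = A · s · (s·A) · (kg·m²·s⁻⁴·A⁻²) · K² = kg·m²·s⁻²·K².
Both reduce to kg·m²·s⁻²·K².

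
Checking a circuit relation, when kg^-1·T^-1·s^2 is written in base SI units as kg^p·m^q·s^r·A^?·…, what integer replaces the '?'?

1

T = kg·s⁻²·A⁻¹.
So T⁻¹ = kg⁻¹·s²·A.
Combining: kg⁻¹·T⁻¹·s² = kg⁻¹ · (kg⁻¹·s²·A) · s² = kg⁻²·s⁴·A.
The exponent of A is 1.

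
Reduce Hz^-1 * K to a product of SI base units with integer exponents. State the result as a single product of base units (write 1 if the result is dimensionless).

Hz = s⁻¹.
So Hz⁻¹ = s.
Combining: Hz⁻¹·K = s · K = s·K.

s·K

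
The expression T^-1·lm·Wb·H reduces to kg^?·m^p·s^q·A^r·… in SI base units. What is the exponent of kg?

T = Wb/m² (flux density = flux per area),
    = kg·s⁻²·A⁻¹.
So T⁻¹ = kg⁻¹·s²·A.
lm = cd·sr = cd (luminous flux; sr is dimensionless).
Wb = V·s (flux: a volt is a weber per second),
    = kg·m²·s⁻²·A⁻¹.
H = Wb/A (inductance = flux per current),
    = kg·m²·s⁻²·A⁻².
Combining: T⁻¹·lm·Wb·H = (kg⁻¹·s²·A) · cd · (kg·m²·s⁻²·A⁻¹) · (kg·m²·s⁻²·A⁻²) = kg·m⁴·s⁻²·A⁻²·cd.
The exponent of kg is 1.

1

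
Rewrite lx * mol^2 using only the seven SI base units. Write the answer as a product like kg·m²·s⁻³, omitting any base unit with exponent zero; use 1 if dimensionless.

lx = lm/m² (illuminance = luminous flux per area),
    = m⁻²·cd.
Combining: lx·mol² = (m⁻²·cd) · mol² = m⁻²·mol²·cd.

m⁻²·mol²·cd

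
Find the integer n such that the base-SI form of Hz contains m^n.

0

Hz = 1/s = s⁻¹ (frequency is cycles per second).
The exponent of m is 0.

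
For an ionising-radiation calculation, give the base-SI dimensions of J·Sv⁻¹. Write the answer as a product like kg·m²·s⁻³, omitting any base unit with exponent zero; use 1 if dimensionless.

J = kg·m²·s⁻².
Sv = m²·s⁻².
So Sv⁻¹ = m⁻²·s².
Combining: J·Sv⁻¹ = (kg·m²·s⁻²) · (m⁻²·s²) = kg.

kg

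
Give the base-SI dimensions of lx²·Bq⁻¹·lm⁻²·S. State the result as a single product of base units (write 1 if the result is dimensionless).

kg⁻¹·m⁻⁶·s⁴·A²

lx = lm/m² (illuminance = luminous flux per area),
    = m⁻²·cd.
So lx² = m⁻⁴·cd².
Bq = 1/s = s⁻¹ (activity is decays per second).
So Bq⁻¹ = s.
lm = cd·sr = cd (luminous flux; sr is dimensionless).
So lm⁻² = cd⁻².
S = 1/Ω (conductance is reciprocal resistance),
    = kg⁻¹·m⁻²·s³·A².
Combining: lx²·Bq⁻¹·lm⁻²·S = (m⁻⁴·cd²) · s · cd⁻² · (kg⁻¹·m⁻²·s³·A²) = kg⁻¹·m⁻⁶·s⁴·A².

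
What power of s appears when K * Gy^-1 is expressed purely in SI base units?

Gy = J/kg (absorbed dose = energy per mass),
    = m²·s⁻².
So Gy⁻¹ = m⁻²·s².
Combining: K·Gy⁻¹ = K · (m⁻²·s²) = m⁻²·s²·K.
The exponent of s is 2.

2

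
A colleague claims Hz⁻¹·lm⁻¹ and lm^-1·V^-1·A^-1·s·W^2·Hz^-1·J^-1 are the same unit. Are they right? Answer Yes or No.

Yes

Left side:
  Hz = s⁻¹.
  So Hz⁻¹ = s.
  lm = cd.
  So lm⁻¹ = cd⁻¹.
  Combining: Hz⁻¹·lm⁻¹ = s · cd⁻¹ = s·cd⁻¹.
Right side:
  lm = cd·sr = cd (luminous flux; sr is dimensionless).
  So lm⁻¹ = cd⁻¹.
  V = W/A (potential = power per current),
      = kg·m²·s⁻³·A⁻¹.
  So V⁻¹ = kg⁻¹·m⁻²·s³·A.
  W = J/s (power = energy per time),
      = kg·m²·s⁻³.
  So W² = kg²·m⁴·s⁻⁶.
  Hz = 1/s = s⁻¹ (frequency is cycles per second).
  So Hz⁻¹ = s.
  J = N·m (work = force × distance),
      = kg·m²·s⁻².
  So J⁻¹ = kg⁻¹·m⁻²·s².
  Combining: lm⁻¹·V⁻¹·A⁻¹·s·W²·Hz⁻¹·J⁻¹ = cd⁻¹ · (kg⁻¹·m⁻²·s³·A) · A⁻¹ · s · (kg²·m⁴·s⁻⁶) · s · (kg⁻¹·m⁻²·s²) = s·cd⁻¹.
Both reduce to s·cd⁻¹.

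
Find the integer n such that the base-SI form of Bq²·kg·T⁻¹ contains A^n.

1

Bq = 1/s = s⁻¹ (activity is decays per second).
So Bq² = s⁻².
T = Wb/m² (flux density = flux per area),
    = kg·s⁻²·A⁻¹.
So T⁻¹ = kg⁻¹·s²·A.
Combining: Bq²·kg·T⁻¹ = s⁻² · kg · (kg⁻¹·s²·A) = A.
The exponent of A is 1.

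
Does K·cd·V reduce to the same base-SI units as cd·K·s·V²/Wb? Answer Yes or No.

Yes

Left side:
  V = kg·m²·s⁻³·A⁻¹.
  Combining: K·cd·V = K · cd · (kg·m²·s⁻³·A⁻¹) = kg·m²·s⁻³·A⁻¹·K·cd.
Right side:
  Wb = V·s (flux: a volt is a weber per second),
      = kg·m²·s⁻²·A⁻¹.
  So Wb⁻¹ = kg⁻¹·m⁻²·s²·A.
  V = W/A (potential = power per current),
      = kg·m²·s⁻³·A⁻¹.
  So V² = kg²·m⁴·s⁻⁶·A⁻².
  Combining: cd·Wb⁻¹·K·s·V² = cd · (kg⁻¹·m⁻²·s²·A) · K · s · (kg²·m⁴·s⁻⁶·A⁻²) = kg·m²·s⁻³·A⁻¹·K·cd.
Both reduce to kg·m²·s⁻³·A⁻¹·K·cd.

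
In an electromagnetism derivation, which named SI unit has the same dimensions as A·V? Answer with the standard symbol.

W

V = W/A (potential = power per current),
    = kg·m²·s⁻³·A⁻¹.
Combining: A·V = A · (kg·m²·s⁻³·A⁻¹) = kg·m²·s⁻³.
kg·m²·s⁻³ is the base-SI form of the watt.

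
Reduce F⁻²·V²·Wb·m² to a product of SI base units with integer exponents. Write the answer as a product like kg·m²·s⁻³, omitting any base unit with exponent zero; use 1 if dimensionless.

kg⁵·m¹²·s⁻¹⁶·A⁻⁷

F = C/V (capacitance = charge per voltage),
    = A·s/(kg·m²·s⁻³·A⁻¹) (substituting C and V),
    = kg⁻¹·m⁻²·s⁴·A².
So F⁻² = kg²·m⁴·s⁻⁸·A⁻⁴.
V = W/A (potential = power per current),
    = kg·m²·s⁻³·A⁻¹.
So V² = kg²·m⁴·s⁻⁶·A⁻².
Wb = V·s (flux: a volt is a weber per second),
    = kg·m²·s⁻²·A⁻¹.
Combining: F⁻²·V²·Wb·m² = (kg²·m⁴·s⁻⁸·A⁻⁴) · (kg²·m⁴·s⁻⁶·A⁻²) · (kg·m²·s⁻²·A⁻¹) · m² = kg⁵·m¹²·s⁻¹⁶·A⁻⁷.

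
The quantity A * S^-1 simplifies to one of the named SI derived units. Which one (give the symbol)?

V

S = kg⁻¹·m⁻²·s³·A².
So S⁻¹ = kg·m²·s⁻³·A⁻².
Combining: A·S⁻¹ = A · (kg·m²·s⁻³·A⁻²) = kg·m²·s⁻³·A⁻¹.
kg·m²·s⁻³·A⁻¹ is the base-SI form of the volt.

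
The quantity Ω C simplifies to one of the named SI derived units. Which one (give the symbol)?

Ω = V/A (resistance = voltage per current),
    = kg·m²·s⁻³·A⁻².
C = A·s = s·A (charge = current × time).
Combining: Ω·C = (kg·m²·s⁻³·A⁻²) · (s·A) = kg·m²·s⁻²·A⁻¹.
kg·m²·s⁻²·A⁻¹ is the base-SI form of the weber.

Wb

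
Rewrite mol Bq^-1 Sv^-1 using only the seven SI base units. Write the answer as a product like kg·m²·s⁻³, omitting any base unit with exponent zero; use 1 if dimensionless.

m⁻²·s³·mol

Bq = s⁻¹.
So Bq⁻¹ = s.
Sv = m²·s⁻².
So Sv⁻¹ = m⁻²·s².
Combining: mol·Bq⁻¹·Sv⁻¹ = mol · s · (m⁻²·s²) = m⁻²·s³·mol.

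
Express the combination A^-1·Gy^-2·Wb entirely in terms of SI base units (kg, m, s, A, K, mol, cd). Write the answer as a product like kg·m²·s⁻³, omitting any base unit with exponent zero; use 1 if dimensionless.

kg·m⁻²·s²·A⁻²

Gy = J/kg (absorbed dose = energy per mass),
    = m²·s⁻².
So Gy⁻² = m⁻⁴·s⁴.
Wb = V·s (flux: a volt is a weber per second),
    = kg·m²·s⁻²·A⁻¹.
Combining: A⁻¹·Gy⁻²·Wb = A⁻¹ · (m⁻⁴·s⁴) · (kg·m²·s⁻²·A⁻¹) = kg·m⁻²·s²·A⁻².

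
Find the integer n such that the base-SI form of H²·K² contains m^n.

H = kg·m²·s⁻²·A⁻².
So H² = kg²·m⁴·s⁻⁴·A⁻⁴.
Combining: H²·K² = (kg²·m⁴·s⁻⁴·A⁻⁴) · K² = kg²·m⁴·s⁻⁴·A⁻⁴·K².
The exponent of m is 4.

4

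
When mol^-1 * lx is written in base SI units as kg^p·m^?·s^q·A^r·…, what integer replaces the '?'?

-2

lx = lm/m² (illuminance = luminous flux per area),
    = m⁻²·cd.
Combining: mol⁻¹·lx = mol⁻¹ · (m⁻²·cd) = m⁻²·mol⁻¹·cd.
The exponent of m is -2.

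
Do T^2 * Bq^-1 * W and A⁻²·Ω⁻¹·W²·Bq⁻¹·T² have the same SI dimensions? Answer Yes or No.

Left side:
  T = kg·s⁻²·A⁻¹.
  So T² = kg²·s⁻⁴·A⁻².
  Bq = s⁻¹.
  So Bq⁻¹ = s.
  W = kg·m²·s⁻³.
  Combining: T²·Bq⁻¹·W = (kg²·s⁻⁴·A⁻²) · s · (kg·m²·s⁻³) = kg³·m²·s⁻⁶·A⁻².
Right side:
  Ω = kg·m²·s⁻³·A⁻².
  So Ω⁻¹ = kg⁻¹·m⁻²·s³·A².
  W = kg·m²·s⁻³.
  So W² = kg²·m⁴·s⁻⁶.
  Bq = s⁻¹.
  So Bq⁻¹ = s.
  T = kg·s⁻²·A⁻¹.
  So T² = kg²·s⁻⁴·A⁻².
  Combining: A⁻²·Ω⁻¹·W²·Bq⁻¹·T² = A⁻² · (kg⁻¹·m⁻²·s³·A²) · (kg²·m⁴·s⁻⁶) · s · (kg²·s⁻⁴·A⁻²) = kg³·m²·s⁻⁶·A⁻².
Both reduce to kg³·m²·s⁻⁶·A⁻².

Yes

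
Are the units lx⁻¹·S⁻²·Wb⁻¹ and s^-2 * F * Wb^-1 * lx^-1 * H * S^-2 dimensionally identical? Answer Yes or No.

Left side:
  lx = m⁻²·cd.
  So lx⁻¹ = m²·cd⁻¹.
  S = kg⁻¹·m⁻²·s³·A².
  So S⁻² = kg²·m⁴·s⁻⁶·A⁻⁴.
  Wb = kg·m²·s⁻²·A⁻¹.
  So Wb⁻¹ = kg⁻¹·m⁻²·s²·A.
  Combining: lx⁻¹·S⁻²·Wb⁻¹ = (m²·cd⁻¹) · (kg²·m⁴·s⁻⁶·A⁻⁴) · (kg⁻¹·m⁻²·s²·A) = kg·m⁴·s⁻⁴·A⁻³·cd⁻¹.
Right side:
  F = C/V (capacitance = charge per voltage),
      = A·s/(kg·m²·s⁻³·A⁻¹) (substituting C and V),
      = kg⁻¹·m⁻²·s⁴·A².
  Wb = V·s (flux: a volt is a weber per second),
      = kg·m²·s⁻²·A⁻¹.
  So Wb⁻¹ = kg⁻¹·m⁻²·s²·A.
  lx = lm/m² (illuminance = luminous flux per area),
      = m⁻²·cd.
  So lx⁻¹ = m²·cd⁻¹.
  H = Wb/A (inductance = flux per current),
      = kg·m²·s⁻²·A⁻².
  S = 1/Ω (conductance is reciprocal resistance),
      = kg⁻¹·m⁻²·s³·A².
  So S⁻² = kg²·m⁴·s⁻⁶·A⁻⁴.
  Combining: s⁻²·F·Wb⁻¹·lx⁻¹·H·S⁻² = s⁻² · (kg⁻¹·m⁻²·s⁴·A²) · (kg⁻¹·m⁻²·s²·A) · (m²·cd⁻¹) · (kg·m²·s⁻²·A⁻²) · (kg²·m⁴·s⁻⁶·A⁻⁴) = kg·m⁴·s⁻⁴·A⁻³·cd⁻¹.
Both reduce to kg·m⁴·s⁻⁴·A⁻³·cd⁻¹.

Yes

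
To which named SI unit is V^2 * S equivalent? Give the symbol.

W

V = W/A (potential = power per current),
    = kg·m²·s⁻³·A⁻¹.
So V² = kg²·m⁴·s⁻⁶·A⁻².
S = 1/Ω (conductance is reciprocal resistance),
    = kg⁻¹·m⁻²·s³·A².
Combining: V²·S = (kg²·m⁴·s⁻⁶·A⁻²) · (kg⁻¹·m⁻²·s³·A²) = kg·m²·s⁻³.
kg·m²·s⁻³ is the base-SI form of the watt.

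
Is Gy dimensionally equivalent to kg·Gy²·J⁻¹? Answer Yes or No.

Left side:
  Gy = J/kg (absorbed dose = energy per mass),
      = m²·s⁻².
Right side:
  Gy = J/kg (absorbed dose = energy per mass),
      = m²·s⁻².
  So Gy² = m⁴·s⁻⁴.
  J = N·m (work = force × distance),
      = kg·m²·s⁻².
  So J⁻¹ = kg⁻¹·m⁻²·s².
  Combining: kg·Gy²·J⁻¹ = kg · (m⁴·s⁻⁴) · (kg⁻¹·m⁻²·s²) = m²·s⁻².
Both reduce to m²·s⁻².

Yes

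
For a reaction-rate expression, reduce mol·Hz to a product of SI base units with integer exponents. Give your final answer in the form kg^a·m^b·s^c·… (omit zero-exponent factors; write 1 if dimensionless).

Hz = s⁻¹.
Combining: mol·Hz = mol · s⁻¹ = s⁻¹·mol.

s⁻¹·mol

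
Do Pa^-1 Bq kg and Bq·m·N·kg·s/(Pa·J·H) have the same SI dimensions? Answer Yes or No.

Left side:
  Pa = N/m² (pressure = force per area),
      = kg·m⁻¹·s⁻².
  So Pa⁻¹ = kg⁻¹·m·s².
  Bq = 1/s = s⁻¹ (activity is decays per second).
  Combining: Pa⁻¹·Bq·kg = (kg⁻¹·m·s²) · s⁻¹ · kg = m·s.
Right side:
  Bq = 1/s = s⁻¹ (activity is decays per second).
  Pa = N/m² (pressure = force per area),
      = kg·m⁻¹·s⁻².
  So Pa⁻¹ = kg⁻¹·m·s².
  N = kg·m/s² = kg·m·s⁻² (force = mass × acceleration).
  J = N·m (work = force × distance),
      = kg·m²·s⁻².
  So J⁻¹ = kg⁻¹·m⁻²·s².
  H = Wb/A (inductance = flux per current),
      = kg·m²·s⁻²·A⁻².
  So H⁻¹ = kg⁻¹·m⁻²·s²·A².
  Combining: Bq·Pa⁻¹·m·N·J⁻¹·H⁻¹·kg·s = s⁻¹ · (kg⁻¹·m·s²) · m · (kg·m·s⁻²) · (kg⁻¹·m⁻²·s²) · (kg⁻¹·m⁻²·s²·A²) · kg · s = kg⁻¹·m⁻¹·s⁴·A².
Left is m·s; right is kg⁻¹·m⁻¹·s⁴·A² — different.

No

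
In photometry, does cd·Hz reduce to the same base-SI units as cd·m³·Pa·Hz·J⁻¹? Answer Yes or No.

Left side:
  Hz = 1/s = s⁻¹ (frequency is cycles per second).
  Combining: cd·Hz = cd · s⁻¹ = s⁻¹·cd.
Right side:
  Pa = N/m² (pressure = force per area),
      = kg·m⁻¹·s⁻².
  Hz = 1/s = s⁻¹ (frequency is cycles per second).
  J = N·m (work = force × distance),
      = kg·m²·s⁻².
  So J⁻¹ = kg⁻¹·m⁻²·s².
  Combining: cd·m³·Pa·Hz·J⁻¹ = cd · m³ · (kg·m⁻¹·s⁻²) · s⁻¹ · (kg⁻¹·m⁻²·s²) = s⁻¹·cd.
Both reduce to s⁻¹·cd.

Yes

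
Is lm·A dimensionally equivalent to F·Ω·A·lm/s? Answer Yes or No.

Yes

Left side:
  lm = cd·sr = cd (luminous flux; sr is dimensionless).
  Combining: lm·A = cd · A = A·cd.
Right side:
  F = C/V (capacitance = charge per voltage),
      = A·s/(kg·m²·s⁻³·A⁻¹) (substituting C and V),
      = kg⁻¹·m⁻²·s⁴·A².
  Ω = V/A (resistance = voltage per current),
      = kg·m²·s⁻³·A⁻².
  lm = cd·sr = cd (luminous flux; sr is dimensionless).
  Combining: F·Ω·A·s⁻¹·lm = (kg⁻¹·m⁻²·s⁴·A²) · (kg·m²·s⁻³·A⁻²) · A · s⁻¹ · cd = A·cd.
Both reduce to A·cd.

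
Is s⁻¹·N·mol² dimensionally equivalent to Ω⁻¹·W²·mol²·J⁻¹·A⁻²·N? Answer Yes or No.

Left side:
  N = kg·m·s⁻².
  Combining: s⁻¹·N·mol² = s⁻¹ · (kg·m·s⁻²) · mol² = kg·m·s⁻³·mol².
Right side:
  Ω = V/A (resistance = voltage per current),
      = kg·m²·s⁻³·A⁻².
  So Ω⁻¹ = kg⁻¹·m⁻²·s³·A².
  W = J/s (power = energy per time),
      = kg·m²·s⁻³.
  So W² = kg²·m⁴·s⁻⁶.
  J = N·m (work = force × distance),
      = kg·m²·s⁻².
  So J⁻¹ = kg⁻¹·m⁻²·s².
  N = kg·m/s² = kg·m·s⁻² (force = mass × acceleration).
  Combining: Ω⁻¹·W²·mol²·J⁻¹·A⁻²·N = (kg⁻¹·m⁻²·s³·A²) · (kg²·m⁴·s⁻⁶) · mol² · (kg⁻¹·m⁻²·s²) · A⁻² · (kg·m·s⁻²) = kg·m·s⁻³·mol².
Both reduce to kg·m·s⁻³·mol².

Yes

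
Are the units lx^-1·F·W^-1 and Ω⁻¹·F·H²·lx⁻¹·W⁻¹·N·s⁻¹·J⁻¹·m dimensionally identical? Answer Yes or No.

No

Left side:
  lx = lm/m² (illuminance = luminous flux per area),
      = m⁻²·cd.
  So lx⁻¹ = m²·cd⁻¹.
  F = C/V (capacitance = charge per voltage),
      = A·s/(kg·m²·s⁻³·A⁻¹) (substituting C and V),
      = kg⁻¹·m⁻²·s⁴·A².
  W = J/s (power = energy per time),
      = kg·m²·s⁻³.
  So W⁻¹ = kg⁻¹·m⁻²·s³.
  Combining: lx⁻¹·F·W⁻¹ = (m²·cd⁻¹) · (kg⁻¹·m⁻²·s⁴·A²) · (kg⁻¹·m⁻²·s³) = kg⁻²·m⁻²·s⁷·A²·cd⁻¹.
Right side:
  Ω = kg·m²·s⁻³·A⁻².
  So Ω⁻¹ = kg⁻¹·m⁻²·s³·A².
  F = kg⁻¹·m⁻²·s⁴·A².
  H = kg·m²·s⁻²·A⁻².
  So H² = kg²·m⁴·s⁻⁴·A⁻⁴.
  lx = m⁻²·cd.
  So lx⁻¹ = m²·cd⁻¹.
  W = kg·m²·s⁻³.
  So W⁻¹ = kg⁻¹·m⁻²·s³.
  N = kg·m·s⁻².
  J = kg·m²·s⁻².
  So J⁻¹ = kg⁻¹·m⁻²·s².
  Combining: Ω⁻¹·F·H²·lx⁻¹·W⁻¹·N·s⁻¹·J⁻¹·m = (kg⁻¹·m⁻²·s³·A²) · (kg⁻¹·m⁻²·s⁴·A²) · (kg²·m⁴·s⁻⁴·A⁻⁴) · (m²·cd⁻¹) · (kg⁻¹·m⁻²·s³) · (kg·m·s⁻²) · s⁻¹ · (kg⁻¹·m⁻²·s²) · m = kg⁻¹·s⁵·cd⁻¹.
Left is kg⁻²·m⁻²·s⁷·A²·cd⁻¹; right is kg⁻¹·s⁵·cd⁻¹ — different.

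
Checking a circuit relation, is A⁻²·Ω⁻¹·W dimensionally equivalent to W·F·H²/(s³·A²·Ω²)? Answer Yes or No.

Left side:
  Ω = kg·m²·s⁻³·A⁻².
  So Ω⁻¹ = kg⁻¹·m⁻²·s³·A².
  W = kg·m²·s⁻³.
  Combining: A⁻²·Ω⁻¹·W = A⁻² · (kg⁻¹·m⁻²·s³·A²) · (kg·m²·s⁻³) = 1.
Right side:
  W = J/s (power = energy per time),
      = kg·m²·s⁻³.
  F = C/V (capacitance = charge per voltage),
      = A·s/(kg·m²·s⁻³·A⁻¹) (substituting C and V),
      = kg⁻¹·m⁻²·s⁴·A².
  H = Wb/A (inductance = flux per current),
      = kg·m²·s⁻²·A⁻².
  So H² = kg²·m⁴·s⁻⁴·A⁻⁴.
  Ω = V/A (resistance = voltage per current),
      = kg·m²·s⁻³·A⁻².
  So Ω⁻² = kg⁻²·m⁻⁴·s⁶·A⁴.
  Combining: W·s⁻³·A⁻²·F·H²·Ω⁻² = (kg·m²·s⁻³) · s⁻³ · A⁻² · (kg⁻¹·m⁻²·s⁴·A²) · (kg²·m⁴·s⁻⁴·A⁻⁴) · (kg⁻²·m⁻⁴·s⁶·A⁴) = 1.
Both reduce to 1.

Yes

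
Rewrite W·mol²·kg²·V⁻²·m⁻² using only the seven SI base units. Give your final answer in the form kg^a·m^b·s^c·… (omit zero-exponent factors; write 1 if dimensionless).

W = J/s (power = energy per time),
    = kg·m²·s⁻³.
V = W/A (potential = power per current),
    = kg·m²·s⁻³·A⁻¹.
So V⁻² = kg⁻²·m⁻⁴·s⁶·A².
Combining: W·mol²·kg²·V⁻²·m⁻² = (kg·m²·s⁻³) · mol² · kg² · (kg⁻²·m⁻⁴·s⁶·A²) · m⁻² = kg·m⁻⁴·s³·A²·mol².

kg·m⁻⁴·s³·A²·mol²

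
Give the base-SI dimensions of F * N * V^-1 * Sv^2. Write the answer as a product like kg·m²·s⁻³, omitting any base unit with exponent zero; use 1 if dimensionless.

F = kg⁻¹·m⁻²·s⁴·A².
N = kg·m·s⁻².
V = kg·m²·s⁻³·A⁻¹.
So V⁻¹ = kg⁻¹·m⁻²·s³·A.
Sv = m²·s⁻².
So Sv² = m⁴·s⁻⁴.
Combining: F·N·V⁻¹·Sv² = (kg⁻¹·m⁻²·s⁴·A²) · (kg·m·s⁻²) · (kg⁻¹·m⁻²·s³·A) · (m⁴·s⁻⁴) = kg⁻¹·m·s·A³.

kg⁻¹·m·s·A³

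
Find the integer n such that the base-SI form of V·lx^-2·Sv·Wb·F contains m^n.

V = W/A (potential = power per current),
    = kg·m²·s⁻³·A⁻¹.
lx = lm/m² (illuminance = luminous flux per area),
    = m⁻²·cd.
So lx⁻² = m⁴·cd⁻².
Sv = J/kg (equivalent dose = energy per mass),
    = m²·s⁻².
Wb = V·s (flux: a volt is a weber per second),
    = kg·m²·s⁻²·A⁻¹.
F = C/V (capacitance = charge per voltage),
    = A·s/(kg·m²·s⁻³·A⁻¹) (substituting C and V),
    = kg⁻¹·m⁻²·s⁴·A².
Combining: V·lx⁻²·Sv·Wb·F = (kg·m²·s⁻³·A⁻¹) · (m⁴·cd⁻²) · (m²·s⁻²) · (kg·m²·s⁻²·A⁻¹) · (kg⁻¹·m⁻²·s⁴·A²) = kg·m⁸·s⁻³·cd⁻².
The exponent of m is 8.

8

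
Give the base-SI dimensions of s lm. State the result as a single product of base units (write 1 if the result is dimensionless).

s·cd

lm = cd·sr = cd (luminous flux; sr is dimensionless).
Combining: s·lm = s · cd = s·cd.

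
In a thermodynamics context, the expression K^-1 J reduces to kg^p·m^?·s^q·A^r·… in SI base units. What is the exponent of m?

2

J = N·m (work = force × distance),
    = kg·m²·s⁻².
Combining: K⁻¹·J = K⁻¹ · (kg·m²·s⁻²) = kg·m²·s⁻²·K⁻¹.
The exponent of m is 2.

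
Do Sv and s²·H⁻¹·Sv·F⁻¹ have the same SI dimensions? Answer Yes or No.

Yes

Left side:
  Sv = m²·s⁻².
Right side:
  H = kg·m²·s⁻²·A⁻².
  So H⁻¹ = kg⁻¹·m⁻²·s²·A².
  Sv = m²·s⁻².
  F = kg⁻¹·m⁻²·s⁴·A².
  So F⁻¹ = kg·m²·s⁻⁴·A⁻².
  Combining: s²·H⁻¹·Sv·F⁻¹ = s² · (kg⁻¹·m⁻²·s²·A²) · (m²·s⁻²) · (kg·m²·s⁻⁴·A⁻²) = m²·s⁻².
Both reduce to m²·s⁻².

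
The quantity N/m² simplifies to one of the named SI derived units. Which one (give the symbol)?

Pa

N = kg·m·s⁻².
Combining: m⁻²·N = m⁻² · (kg·m·s⁻²) = kg·m⁻¹·s⁻².
kg·m⁻¹·s⁻² is the base-SI form of the pascal.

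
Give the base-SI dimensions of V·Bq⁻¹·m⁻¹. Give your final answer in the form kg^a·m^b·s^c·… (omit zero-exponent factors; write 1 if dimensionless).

V = W/A (potential = power per current),
    = kg·m²·s⁻³·A⁻¹.
Bq = 1/s = s⁻¹ (activity is decays per second).
So Bq⁻¹ = s.
Combining: V·Bq⁻¹·m⁻¹ = (kg·m²·s⁻³·A⁻¹) · s · m⁻¹ = kg·m·s⁻²·A⁻¹.

kg·m·s⁻²·A⁻¹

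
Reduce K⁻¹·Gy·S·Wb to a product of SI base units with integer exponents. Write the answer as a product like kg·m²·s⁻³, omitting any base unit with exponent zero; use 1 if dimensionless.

m²·s⁻¹·A·K⁻¹

Gy = m²·s⁻².
S = kg⁻¹·m⁻²·s³·A².
Wb = kg·m²·s⁻²·A⁻¹.
Combining: K⁻¹·Gy·S·Wb = K⁻¹ · (m²·s⁻²) · (kg⁻¹·m⁻²·s³·A²) · (kg·m²·s⁻²·A⁻¹) = m²·s⁻¹·A·K⁻¹.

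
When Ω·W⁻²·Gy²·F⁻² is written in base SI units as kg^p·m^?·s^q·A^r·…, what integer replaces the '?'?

Ω = kg·m²·s⁻³·A⁻².
W = kg·m²·s⁻³.
So W⁻² = kg⁻²·m⁻⁴·s⁶.
Gy = m²·s⁻².
So Gy² = m⁴·s⁻⁴.
F = kg⁻¹·m⁻²·s⁴·A².
So F⁻² = kg²·m⁴·s⁻⁸·A⁻⁴.
Combining: Ω·W⁻²·Gy²·F⁻² = (kg·m²·s⁻³·A⁻²) · (kg⁻²·m⁻⁴·s⁶) · (m⁴·s⁻⁴) · (kg²·m⁴·s⁻⁸·A⁻⁴) = kg·m⁶·s⁻⁹·A⁻⁶.
The exponent of m is 6.

6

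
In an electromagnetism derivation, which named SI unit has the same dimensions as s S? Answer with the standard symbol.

F

S = kg⁻¹·m⁻²·s³·A².
Combining: s·S = s · (kg⁻¹·m⁻²·s³·A²) = kg⁻¹·m⁻²·s⁴·A².
kg⁻¹·m⁻²·s⁴·A² is the base-SI form of the farad.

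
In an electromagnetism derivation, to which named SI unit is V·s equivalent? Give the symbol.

V = kg·m²·s⁻³·A⁻¹.
Combining: V·s = (kg·m²·s⁻³·A⁻¹) · s = kg·m²·s⁻²·A⁻¹.
kg·m²·s⁻²·A⁻¹ is the base-SI form of the weber.

Wb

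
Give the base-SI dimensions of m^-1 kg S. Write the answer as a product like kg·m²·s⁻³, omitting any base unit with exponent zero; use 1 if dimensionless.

m⁻³·s³·A²

S = 1/Ω (conductance is reciprocal resistance),
    = kg⁻¹·m⁻²·s³·A².
Combining: m⁻¹·kg·S = m⁻¹ · kg · (kg⁻¹·m⁻²·s³·A²) = m⁻³·s³·A².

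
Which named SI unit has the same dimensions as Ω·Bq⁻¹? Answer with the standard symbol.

H

Ω = V/A (resistance = voltage per current),
    = kg·m²·s⁻³·A⁻².
Bq = 1/s = s⁻¹ (activity is decays per second).
So Bq⁻¹ = s.
Combining: Ω·Bq⁻¹ = (kg·m²·s⁻³·A⁻²) · s = kg·m²·s⁻²·A⁻².
kg·m²·s⁻²·A⁻² is the base-SI form of the henry.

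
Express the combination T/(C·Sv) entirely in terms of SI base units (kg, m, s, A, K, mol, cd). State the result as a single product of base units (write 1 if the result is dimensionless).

T = Wb/m² (flux density = flux per area),
    = kg·s⁻²·A⁻¹.
C = A·s = s·A (charge = current × time).
So C⁻¹ = s⁻¹·A⁻¹.
Sv = J/kg (equivalent dose = energy per mass),
    = m²·s⁻².
So Sv⁻¹ = m⁻²·s².
Combining: T·C⁻¹·Sv⁻¹ = (kg·s⁻²·A⁻¹) · (s⁻¹·A⁻¹) · (m⁻²·s²) = kg·m⁻²·s⁻¹·A⁻².

kg·m⁻²·s⁻¹·A⁻²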